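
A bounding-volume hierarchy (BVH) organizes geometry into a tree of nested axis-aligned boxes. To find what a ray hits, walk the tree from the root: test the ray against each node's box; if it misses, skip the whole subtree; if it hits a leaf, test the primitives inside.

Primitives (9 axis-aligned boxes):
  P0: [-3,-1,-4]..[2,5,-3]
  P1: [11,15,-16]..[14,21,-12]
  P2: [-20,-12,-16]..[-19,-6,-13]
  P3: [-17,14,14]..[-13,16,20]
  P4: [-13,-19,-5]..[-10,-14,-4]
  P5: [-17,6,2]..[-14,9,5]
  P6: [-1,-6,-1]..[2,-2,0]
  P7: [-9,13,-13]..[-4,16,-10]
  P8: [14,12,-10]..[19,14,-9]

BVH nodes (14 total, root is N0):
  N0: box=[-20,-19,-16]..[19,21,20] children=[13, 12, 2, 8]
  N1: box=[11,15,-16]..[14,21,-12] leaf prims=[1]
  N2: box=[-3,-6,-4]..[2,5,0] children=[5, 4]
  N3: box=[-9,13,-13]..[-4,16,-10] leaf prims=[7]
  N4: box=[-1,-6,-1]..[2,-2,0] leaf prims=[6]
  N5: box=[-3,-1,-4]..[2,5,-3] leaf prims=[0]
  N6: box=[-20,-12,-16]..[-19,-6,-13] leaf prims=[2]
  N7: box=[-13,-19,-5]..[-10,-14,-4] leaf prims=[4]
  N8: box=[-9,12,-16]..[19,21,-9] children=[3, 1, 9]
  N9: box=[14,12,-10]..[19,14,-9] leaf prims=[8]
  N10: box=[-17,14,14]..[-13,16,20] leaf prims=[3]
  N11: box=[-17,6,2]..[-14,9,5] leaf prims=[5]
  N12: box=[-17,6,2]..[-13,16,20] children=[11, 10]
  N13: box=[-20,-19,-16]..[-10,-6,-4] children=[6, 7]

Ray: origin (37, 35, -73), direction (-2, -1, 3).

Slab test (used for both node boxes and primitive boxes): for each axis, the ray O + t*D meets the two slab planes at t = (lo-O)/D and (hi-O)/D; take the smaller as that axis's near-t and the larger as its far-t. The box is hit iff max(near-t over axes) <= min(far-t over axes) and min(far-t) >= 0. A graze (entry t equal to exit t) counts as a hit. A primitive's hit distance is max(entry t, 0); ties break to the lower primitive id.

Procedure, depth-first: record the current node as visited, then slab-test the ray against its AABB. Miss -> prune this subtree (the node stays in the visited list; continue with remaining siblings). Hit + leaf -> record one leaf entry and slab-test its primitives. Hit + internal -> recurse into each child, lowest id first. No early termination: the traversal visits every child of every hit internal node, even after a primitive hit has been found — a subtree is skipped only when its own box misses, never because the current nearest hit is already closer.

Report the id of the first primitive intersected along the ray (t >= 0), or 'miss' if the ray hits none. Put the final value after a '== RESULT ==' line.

Walk:
N0 x:[9,57/2] y:[14,54] z:[19,31] -> hit [19,57/2], descend [2, 8, 12, 13]
  N2 x:[35/2,20] y:[30,41] z:[23,73/3] -> miss, prune
  N8 x:[9,23] y:[14,23] z:[19,64/3] -> hit [19,64/3], descend [1, 3, 9]
    N1 x:[23/2,13] y:[14,20] z:[19,61/3] -> miss, prune
    N3 x:[41/2,23] y:[19,22] z:[20,21] -> hit [41/2,21] leaf, test {P7@t=41/2}
    N9 x:[9,23/2] y:[21,23] z:[21,64/3] -> miss, prune
  N12 x:[25,27] y:[19,29] z:[25,31] -> hit [25,27], descend [10, 11]
    N10 x:[25,27] y:[19,21] z:[29,31] -> miss, prune
    N11 x:[51/2,27] y:[26,29] z:[25,26] -> hit [26,26] leaf, test {P5@t=26}
  N13 x:[47/2,57/2] y:[41,54] z:[19,23] -> miss, prune

10 AABB tests over nodes [0, 2, 8, 1, 3, 9, 12, 10, 11, 13]; 2 leaves entered; closest P7.

== RESULT ==
7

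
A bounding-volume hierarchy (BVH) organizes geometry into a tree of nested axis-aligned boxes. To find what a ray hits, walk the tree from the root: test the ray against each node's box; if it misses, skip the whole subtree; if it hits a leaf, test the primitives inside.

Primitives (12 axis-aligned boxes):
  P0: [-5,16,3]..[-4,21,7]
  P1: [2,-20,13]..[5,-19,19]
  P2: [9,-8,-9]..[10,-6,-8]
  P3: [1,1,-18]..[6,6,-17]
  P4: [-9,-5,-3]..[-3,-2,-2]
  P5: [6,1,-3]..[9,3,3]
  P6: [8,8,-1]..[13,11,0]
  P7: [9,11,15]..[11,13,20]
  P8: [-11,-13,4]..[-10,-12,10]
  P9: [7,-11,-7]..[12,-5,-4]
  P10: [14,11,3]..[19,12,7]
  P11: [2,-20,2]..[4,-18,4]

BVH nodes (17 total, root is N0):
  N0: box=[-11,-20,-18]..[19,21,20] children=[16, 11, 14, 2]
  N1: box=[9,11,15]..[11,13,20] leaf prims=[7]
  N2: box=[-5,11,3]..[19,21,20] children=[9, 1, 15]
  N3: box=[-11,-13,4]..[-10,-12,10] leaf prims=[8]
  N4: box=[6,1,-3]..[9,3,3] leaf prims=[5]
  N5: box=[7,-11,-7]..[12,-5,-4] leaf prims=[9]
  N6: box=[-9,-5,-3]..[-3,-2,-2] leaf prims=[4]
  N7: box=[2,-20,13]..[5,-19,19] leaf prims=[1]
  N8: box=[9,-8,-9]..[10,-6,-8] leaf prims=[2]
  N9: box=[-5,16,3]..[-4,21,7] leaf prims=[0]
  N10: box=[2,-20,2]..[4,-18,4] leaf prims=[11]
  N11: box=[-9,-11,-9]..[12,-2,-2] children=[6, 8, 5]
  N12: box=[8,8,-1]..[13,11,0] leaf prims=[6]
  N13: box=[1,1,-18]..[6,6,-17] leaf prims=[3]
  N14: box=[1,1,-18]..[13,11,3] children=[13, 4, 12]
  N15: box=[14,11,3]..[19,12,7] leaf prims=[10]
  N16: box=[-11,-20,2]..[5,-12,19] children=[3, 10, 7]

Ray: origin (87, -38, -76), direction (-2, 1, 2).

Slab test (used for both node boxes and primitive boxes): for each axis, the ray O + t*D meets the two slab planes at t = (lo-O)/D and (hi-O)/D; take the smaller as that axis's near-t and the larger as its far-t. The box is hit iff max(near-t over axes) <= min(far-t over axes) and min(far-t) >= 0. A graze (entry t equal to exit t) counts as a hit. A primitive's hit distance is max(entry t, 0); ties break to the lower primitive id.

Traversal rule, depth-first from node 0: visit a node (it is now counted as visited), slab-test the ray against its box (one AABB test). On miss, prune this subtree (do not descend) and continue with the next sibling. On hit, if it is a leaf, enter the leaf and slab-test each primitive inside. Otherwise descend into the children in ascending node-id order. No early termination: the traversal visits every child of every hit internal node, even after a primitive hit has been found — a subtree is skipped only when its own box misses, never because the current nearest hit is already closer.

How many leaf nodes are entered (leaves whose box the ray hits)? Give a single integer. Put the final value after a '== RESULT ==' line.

Traverse from the root:
N0 x:[34,49] y:[18,59] z:[29,48] -> hit [34,48], descend [2, 11, 14, 16]
  N2 x:[34,46] y:[49,59] z:[79/2,48] -> miss, prune
  N11 x:[75/2,48] y:[27,36] z:[67/2,37] -> miss, prune
  N14 x:[37,43] y:[39,49] z:[29,79/2] -> hit [39,79/2], descend [4, 12, 13]
    N4 x:[39,81/2] y:[39,41] z:[73/2,79/2] -> hit [39,79/2] leaf, test {P5@t=39}
    N12 x:[37,79/2] y:[46,49] z:[75/2,38] -> miss, prune
    N13 x:[81/2,43] y:[39,44] z:[29,59/2] -> miss, prune
  N16 x:[41,49] y:[18,26] z:[39,95/2] -> miss, prune

order=[0, 2, 11, 14, 4, 12, 13, 16]  |boxes|=8  |leaves|=1  hit=P5

== RESULT ==
1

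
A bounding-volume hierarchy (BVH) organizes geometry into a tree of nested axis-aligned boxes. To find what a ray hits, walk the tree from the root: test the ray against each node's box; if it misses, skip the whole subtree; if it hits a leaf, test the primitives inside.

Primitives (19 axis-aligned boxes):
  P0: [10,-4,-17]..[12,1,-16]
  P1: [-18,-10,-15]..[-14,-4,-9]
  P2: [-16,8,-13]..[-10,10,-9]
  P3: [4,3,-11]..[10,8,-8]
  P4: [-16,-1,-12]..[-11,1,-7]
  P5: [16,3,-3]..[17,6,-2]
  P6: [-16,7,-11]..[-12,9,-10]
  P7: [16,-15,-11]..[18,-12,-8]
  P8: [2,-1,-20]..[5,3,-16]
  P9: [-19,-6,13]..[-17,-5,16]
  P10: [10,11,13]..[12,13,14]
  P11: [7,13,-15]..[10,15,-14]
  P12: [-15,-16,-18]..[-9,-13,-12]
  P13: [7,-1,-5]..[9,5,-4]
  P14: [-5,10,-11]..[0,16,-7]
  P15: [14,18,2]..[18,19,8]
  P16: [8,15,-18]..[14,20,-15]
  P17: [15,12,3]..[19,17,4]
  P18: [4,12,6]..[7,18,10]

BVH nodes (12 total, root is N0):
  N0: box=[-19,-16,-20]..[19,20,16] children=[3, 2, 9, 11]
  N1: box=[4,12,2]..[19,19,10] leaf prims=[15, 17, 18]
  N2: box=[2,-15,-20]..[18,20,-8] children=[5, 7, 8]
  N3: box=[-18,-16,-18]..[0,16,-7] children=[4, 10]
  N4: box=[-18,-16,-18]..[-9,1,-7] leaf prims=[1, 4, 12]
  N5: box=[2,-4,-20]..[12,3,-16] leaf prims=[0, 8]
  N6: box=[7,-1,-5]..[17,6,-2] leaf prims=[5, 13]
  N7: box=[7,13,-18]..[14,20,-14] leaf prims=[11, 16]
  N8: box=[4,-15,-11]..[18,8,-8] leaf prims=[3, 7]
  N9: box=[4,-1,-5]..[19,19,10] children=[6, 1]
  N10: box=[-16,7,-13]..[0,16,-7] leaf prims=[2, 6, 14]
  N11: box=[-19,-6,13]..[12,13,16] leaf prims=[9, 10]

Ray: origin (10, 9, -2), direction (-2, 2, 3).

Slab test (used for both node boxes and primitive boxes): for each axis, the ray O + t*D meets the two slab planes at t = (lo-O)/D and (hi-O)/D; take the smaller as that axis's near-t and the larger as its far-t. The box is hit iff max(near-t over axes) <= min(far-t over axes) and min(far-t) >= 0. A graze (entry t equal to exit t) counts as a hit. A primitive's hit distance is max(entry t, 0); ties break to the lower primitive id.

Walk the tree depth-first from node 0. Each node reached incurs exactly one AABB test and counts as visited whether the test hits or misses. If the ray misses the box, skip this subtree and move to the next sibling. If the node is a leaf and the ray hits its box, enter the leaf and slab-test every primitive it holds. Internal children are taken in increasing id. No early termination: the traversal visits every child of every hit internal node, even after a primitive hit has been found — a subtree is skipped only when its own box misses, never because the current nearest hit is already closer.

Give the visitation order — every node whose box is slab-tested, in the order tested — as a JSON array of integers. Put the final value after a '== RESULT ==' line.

Trace the traversal:
N0 x:[-9/2,29/2] y:[-25/2,11/2] z:[-6,6] -> hit [-9/2,11/2], descend [2, 3, 9, 11]
  N2 x:[-4,4] y:[-12,11/2] z:[-6,-2] -> miss, prune
  N3 x:[5,14] y:[-25/2,7/2] z:[-16/3,-5/3] -> miss, prune
  N9 x:[-9/2,3] y:[-5,5] z:[-1,4] -> hit [-1,3], descend [1, 6]
    N1 x:[-9/2,3] y:[3/2,5] z:[4/3,4] -> hit [3/2,3] leaf, test {P15(miss), P17(miss), P18@t=8/3}
    N6 x:[-7/2,3/2] y:[-5,-3/2] z:[-1,0] -> miss, prune
  N11 x:[-1,29/2] y:[-15/2,2] z:[5,6] -> miss, prune

Visited [0, 2, 3, 9, 1, 6, 11]. Tests: 7 box, 1 leaf. Nearest: P18.

== RESULT ==
[0, 2, 3, 9, 1, 6, 11]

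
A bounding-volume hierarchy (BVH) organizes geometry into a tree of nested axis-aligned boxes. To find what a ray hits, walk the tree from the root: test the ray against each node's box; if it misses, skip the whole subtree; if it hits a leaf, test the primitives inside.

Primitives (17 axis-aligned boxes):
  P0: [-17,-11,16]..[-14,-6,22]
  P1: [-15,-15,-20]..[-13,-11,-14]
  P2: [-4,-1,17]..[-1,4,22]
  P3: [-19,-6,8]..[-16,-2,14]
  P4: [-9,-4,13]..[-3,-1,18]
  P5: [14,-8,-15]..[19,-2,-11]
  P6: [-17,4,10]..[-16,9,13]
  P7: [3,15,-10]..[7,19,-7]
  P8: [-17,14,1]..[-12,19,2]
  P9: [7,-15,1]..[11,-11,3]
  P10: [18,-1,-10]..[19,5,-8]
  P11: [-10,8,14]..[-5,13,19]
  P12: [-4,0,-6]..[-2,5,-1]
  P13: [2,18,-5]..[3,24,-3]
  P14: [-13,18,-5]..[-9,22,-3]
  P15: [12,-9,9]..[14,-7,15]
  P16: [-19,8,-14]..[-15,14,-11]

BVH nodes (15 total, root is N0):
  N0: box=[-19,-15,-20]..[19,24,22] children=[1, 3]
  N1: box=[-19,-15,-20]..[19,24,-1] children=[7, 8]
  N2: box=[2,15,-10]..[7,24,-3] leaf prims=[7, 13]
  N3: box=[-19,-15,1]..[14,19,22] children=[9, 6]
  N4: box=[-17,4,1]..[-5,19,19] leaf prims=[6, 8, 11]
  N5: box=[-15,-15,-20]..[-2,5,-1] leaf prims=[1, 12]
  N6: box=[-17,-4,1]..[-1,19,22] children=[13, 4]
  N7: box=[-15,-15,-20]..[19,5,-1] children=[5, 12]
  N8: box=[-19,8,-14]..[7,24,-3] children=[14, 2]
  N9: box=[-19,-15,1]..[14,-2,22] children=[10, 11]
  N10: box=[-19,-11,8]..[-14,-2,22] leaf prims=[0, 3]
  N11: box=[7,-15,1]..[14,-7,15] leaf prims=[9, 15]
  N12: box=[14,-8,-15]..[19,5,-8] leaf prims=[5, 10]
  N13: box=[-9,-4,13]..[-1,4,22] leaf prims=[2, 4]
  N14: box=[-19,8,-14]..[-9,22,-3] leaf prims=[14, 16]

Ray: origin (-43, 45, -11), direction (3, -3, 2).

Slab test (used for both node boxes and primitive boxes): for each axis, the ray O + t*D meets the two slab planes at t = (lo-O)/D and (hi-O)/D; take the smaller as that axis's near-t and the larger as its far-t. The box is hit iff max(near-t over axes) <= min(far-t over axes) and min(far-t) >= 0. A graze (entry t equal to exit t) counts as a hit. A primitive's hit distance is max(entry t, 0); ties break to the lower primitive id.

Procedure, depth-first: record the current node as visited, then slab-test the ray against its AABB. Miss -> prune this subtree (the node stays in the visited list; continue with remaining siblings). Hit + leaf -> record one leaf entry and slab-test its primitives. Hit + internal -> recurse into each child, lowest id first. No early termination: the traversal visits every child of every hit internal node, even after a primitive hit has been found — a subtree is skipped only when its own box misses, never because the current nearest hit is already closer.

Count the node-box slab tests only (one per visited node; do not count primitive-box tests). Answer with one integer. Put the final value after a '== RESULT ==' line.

Trace the traversal:
N0 x:[8,62/3] y:[7,20] z:[-9/2,33/2] -> hit [8,33/2], descend [1, 3]
  N1 x:[8,62/3] y:[7,20] z:[-9/2,5] -> miss, prune
  N3 x:[8,19] y:[26/3,20] z:[6,33/2] -> hit [26/3,33/2], descend [6, 9]
    N6 x:[26/3,14] y:[26/3,49/3] z:[6,33/2] -> hit [26/3,14], descend [4, 13]
      N4 x:[26/3,38/3] y:[26/3,41/3] z:[6,15] -> hit [26/3,38/3] leaf, test {P6(miss), P8(miss), P11(miss)}
      N13 x:[34/3,14] y:[41/3,49/3] z:[12,33/2] -> hit [41/3,14] leaf, test {P2@t=14, P4(miss)}
    N9 x:[8,19] y:[47/3,20] z:[6,33/2] -> hit [47/3,33/2], descend [10, 11]
      N10 x:[8,29/3] y:[47/3,56/3] z:[19/2,33/2] -> miss, prune
      N11 x:[50/3,19] y:[52/3,20] z:[6,13] -> miss, prune

order=[0, 1, 3, 6, 4, 13, 9, 10, 11]  |boxes|=9  |leaves|=2  hit=P2

== RESULT ==
9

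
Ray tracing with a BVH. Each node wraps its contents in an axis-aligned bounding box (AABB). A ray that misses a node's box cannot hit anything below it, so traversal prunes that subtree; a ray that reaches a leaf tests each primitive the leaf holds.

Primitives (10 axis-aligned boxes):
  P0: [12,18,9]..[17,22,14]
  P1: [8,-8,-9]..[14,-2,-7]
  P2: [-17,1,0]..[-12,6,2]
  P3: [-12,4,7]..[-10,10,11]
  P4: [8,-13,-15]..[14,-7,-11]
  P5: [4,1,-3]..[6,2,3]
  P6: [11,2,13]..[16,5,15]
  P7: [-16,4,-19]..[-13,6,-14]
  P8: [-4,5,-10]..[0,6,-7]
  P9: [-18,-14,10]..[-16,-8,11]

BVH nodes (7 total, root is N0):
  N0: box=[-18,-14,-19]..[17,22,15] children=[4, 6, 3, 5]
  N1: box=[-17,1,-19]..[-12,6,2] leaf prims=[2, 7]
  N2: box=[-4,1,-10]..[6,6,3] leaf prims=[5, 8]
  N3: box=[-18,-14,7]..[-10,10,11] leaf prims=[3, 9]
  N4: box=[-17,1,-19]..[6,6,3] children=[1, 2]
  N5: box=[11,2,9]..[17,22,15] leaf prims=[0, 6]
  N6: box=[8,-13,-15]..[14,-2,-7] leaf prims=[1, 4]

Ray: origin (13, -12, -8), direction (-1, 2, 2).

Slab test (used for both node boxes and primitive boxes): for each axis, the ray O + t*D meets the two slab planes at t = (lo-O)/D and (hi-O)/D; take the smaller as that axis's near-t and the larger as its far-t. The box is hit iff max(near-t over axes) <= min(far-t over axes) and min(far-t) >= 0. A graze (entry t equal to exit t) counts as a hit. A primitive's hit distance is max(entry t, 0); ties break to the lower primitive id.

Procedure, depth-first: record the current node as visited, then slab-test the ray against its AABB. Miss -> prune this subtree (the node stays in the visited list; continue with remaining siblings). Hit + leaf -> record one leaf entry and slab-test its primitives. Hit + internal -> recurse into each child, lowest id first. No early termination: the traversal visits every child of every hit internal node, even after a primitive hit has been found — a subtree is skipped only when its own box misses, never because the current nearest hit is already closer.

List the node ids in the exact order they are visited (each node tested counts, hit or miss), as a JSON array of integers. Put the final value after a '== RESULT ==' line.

Walk:
N0 x:[-4,31] y:[-1,17] z:[-11/2,23/2] -> hit [-1,23/2], descend [3, 4, 5, 6]
  N3 x:[23,31] y:[-1,11] z:[15/2,19/2] -> miss, prune
  N4 x:[7,30] y:[13/2,9] z:[-11/2,11/2] -> miss, prune
  N5 x:[-4,2] y:[7,17] z:[17/2,23/2] -> miss, prune
  N6 x:[-1,5] y:[-1/2,5] z:[-7/2,1/2] -> hit [-1/2,1/2] leaf, test {P1(miss), P4(miss)}

Summary -> nodes [0, 3, 4, 5, 6]; box-tests=5; leaf-entries=1; first=miss

== RESULT ==
[0, 3, 4, 5, 6]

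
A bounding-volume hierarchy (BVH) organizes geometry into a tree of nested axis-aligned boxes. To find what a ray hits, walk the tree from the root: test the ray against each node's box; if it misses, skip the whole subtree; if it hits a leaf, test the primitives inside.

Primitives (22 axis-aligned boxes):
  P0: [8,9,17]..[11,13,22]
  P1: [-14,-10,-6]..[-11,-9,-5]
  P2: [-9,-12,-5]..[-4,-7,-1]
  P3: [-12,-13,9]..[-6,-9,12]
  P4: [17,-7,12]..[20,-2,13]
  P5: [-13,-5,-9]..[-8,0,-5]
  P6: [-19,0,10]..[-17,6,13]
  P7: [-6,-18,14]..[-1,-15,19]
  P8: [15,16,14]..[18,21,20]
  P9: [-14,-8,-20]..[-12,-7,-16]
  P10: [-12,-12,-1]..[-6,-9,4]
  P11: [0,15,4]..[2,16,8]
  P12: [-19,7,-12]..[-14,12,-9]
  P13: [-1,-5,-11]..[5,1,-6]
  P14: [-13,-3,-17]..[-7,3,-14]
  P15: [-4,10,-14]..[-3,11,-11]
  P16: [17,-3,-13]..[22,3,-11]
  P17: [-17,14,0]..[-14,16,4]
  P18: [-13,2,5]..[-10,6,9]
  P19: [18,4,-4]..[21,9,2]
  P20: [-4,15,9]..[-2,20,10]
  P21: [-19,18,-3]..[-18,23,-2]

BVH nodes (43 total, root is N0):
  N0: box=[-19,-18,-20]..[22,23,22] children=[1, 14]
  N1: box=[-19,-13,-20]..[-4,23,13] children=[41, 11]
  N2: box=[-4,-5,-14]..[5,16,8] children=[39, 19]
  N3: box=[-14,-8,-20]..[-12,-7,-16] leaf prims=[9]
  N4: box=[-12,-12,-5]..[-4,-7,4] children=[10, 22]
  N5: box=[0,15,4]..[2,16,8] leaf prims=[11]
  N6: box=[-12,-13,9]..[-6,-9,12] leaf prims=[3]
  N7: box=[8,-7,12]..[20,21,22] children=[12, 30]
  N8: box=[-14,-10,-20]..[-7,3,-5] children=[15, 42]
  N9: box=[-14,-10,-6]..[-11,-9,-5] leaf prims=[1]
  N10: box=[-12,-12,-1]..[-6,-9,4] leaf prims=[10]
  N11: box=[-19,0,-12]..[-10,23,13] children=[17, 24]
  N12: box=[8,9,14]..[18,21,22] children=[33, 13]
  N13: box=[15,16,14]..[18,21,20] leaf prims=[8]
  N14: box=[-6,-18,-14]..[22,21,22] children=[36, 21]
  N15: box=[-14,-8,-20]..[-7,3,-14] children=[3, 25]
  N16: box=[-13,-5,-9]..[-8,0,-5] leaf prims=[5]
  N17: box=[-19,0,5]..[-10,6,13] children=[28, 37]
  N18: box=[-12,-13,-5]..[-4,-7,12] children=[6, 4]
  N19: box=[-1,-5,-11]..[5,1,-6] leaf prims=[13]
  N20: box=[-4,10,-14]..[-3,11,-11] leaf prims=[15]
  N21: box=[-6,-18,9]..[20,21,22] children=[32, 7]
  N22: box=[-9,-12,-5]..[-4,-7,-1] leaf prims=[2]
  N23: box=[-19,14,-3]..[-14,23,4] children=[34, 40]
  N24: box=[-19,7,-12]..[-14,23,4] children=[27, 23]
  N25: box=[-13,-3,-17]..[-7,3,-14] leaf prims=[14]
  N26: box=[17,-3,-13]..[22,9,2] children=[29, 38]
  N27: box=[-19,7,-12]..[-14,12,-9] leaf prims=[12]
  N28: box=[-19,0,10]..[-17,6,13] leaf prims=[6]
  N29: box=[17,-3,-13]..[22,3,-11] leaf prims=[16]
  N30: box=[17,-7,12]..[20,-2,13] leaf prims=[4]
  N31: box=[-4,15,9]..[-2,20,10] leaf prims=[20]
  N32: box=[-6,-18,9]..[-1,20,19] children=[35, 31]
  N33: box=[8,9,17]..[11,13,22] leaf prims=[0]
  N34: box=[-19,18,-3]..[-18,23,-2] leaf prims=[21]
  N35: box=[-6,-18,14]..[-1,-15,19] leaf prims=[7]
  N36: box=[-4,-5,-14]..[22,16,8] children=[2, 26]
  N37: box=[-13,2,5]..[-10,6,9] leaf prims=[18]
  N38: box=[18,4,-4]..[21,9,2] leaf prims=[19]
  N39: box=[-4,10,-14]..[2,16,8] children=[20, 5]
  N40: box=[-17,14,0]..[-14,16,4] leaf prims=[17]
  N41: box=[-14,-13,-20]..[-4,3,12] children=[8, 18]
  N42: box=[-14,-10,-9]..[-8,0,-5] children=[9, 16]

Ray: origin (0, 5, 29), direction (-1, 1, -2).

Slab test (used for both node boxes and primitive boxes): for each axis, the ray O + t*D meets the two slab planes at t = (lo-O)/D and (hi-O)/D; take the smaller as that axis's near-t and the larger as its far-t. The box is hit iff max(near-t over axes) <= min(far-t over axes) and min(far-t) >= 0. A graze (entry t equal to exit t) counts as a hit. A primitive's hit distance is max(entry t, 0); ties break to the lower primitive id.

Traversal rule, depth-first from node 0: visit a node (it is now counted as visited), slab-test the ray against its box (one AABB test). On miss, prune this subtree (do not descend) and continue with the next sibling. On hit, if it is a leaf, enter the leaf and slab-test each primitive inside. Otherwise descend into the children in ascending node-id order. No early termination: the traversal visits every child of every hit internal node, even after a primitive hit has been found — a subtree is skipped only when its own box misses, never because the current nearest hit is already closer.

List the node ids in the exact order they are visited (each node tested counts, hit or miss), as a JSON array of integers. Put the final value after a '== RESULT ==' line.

Traverse from the root:
N0 x:[-22,19] y:[-23,18] z:[7/2,49/2] -> hit [7/2,18], descend [1, 14]
  N1 x:[4,19] y:[-18,18] z:[8,49/2] -> hit [8,18], descend [11, 41]
    N11 x:[10,19] y:[-5,18] z:[8,41/2] -> hit [10,18], descend [17, 24]
      N17 x:[10,19] y:[-5,1] z:[8,12] -> miss, prune
      N24 x:[14,19] y:[2,18] z:[25/2,41/2] -> hit [14,18], descend [23, 27]
        N23 x:[14,19] y:[9,18] z:[25/2,16] -> hit [14,16], descend [34, 40]
          N34 x:[18,19] y:[13,18] z:[31/2,16] -> miss, prune
          N40 x:[14,17] y:[9,11] z:[25/2,29/2] -> miss, prune
        N27 x:[14,19] y:[2,7] z:[19,41/2] -> miss, prune
    N41 x:[4,14] y:[-18,-2] z:[17/2,49/2] -> miss, prune
  N14 x:[-22,6] y:[-23,16] z:[7/2,43/2] -> hit [7/2,6], descend [21, 36]
    N21 x:[-20,6] y:[-23,16] z:[7/2,10] -> hit [7/2,6], descend [7, 32]
      N7 x:[-20,-8] y:[-12,16] z:[7/2,17/2] -> miss, prune
      N32 x:[1,6] y:[-23,15] z:[5,10] -> hit [5,6], descend [31, 35]
        N31 x:[2,4] y:[10,15] z:[19/2,10] -> miss, prune
        N35 x:[1,6] y:[-23,-20] z:[5,15/2] -> miss, prune
    N36 x:[-22,4] y:[-10,11] z:[21/2,43/2] -> miss, prune

order=[0, 1, 11, 17, 24, 23, 34, 40, 27, 41, 14, 21, 7, 32, 31, 35, 36]  |boxes|=17  |leaves|=0  hit=miss

== RESULT ==
[0, 1, 11, 17, 24, 23, 34, 40, 27, 41, 14, 21, 7, 32, 31, 35, 36]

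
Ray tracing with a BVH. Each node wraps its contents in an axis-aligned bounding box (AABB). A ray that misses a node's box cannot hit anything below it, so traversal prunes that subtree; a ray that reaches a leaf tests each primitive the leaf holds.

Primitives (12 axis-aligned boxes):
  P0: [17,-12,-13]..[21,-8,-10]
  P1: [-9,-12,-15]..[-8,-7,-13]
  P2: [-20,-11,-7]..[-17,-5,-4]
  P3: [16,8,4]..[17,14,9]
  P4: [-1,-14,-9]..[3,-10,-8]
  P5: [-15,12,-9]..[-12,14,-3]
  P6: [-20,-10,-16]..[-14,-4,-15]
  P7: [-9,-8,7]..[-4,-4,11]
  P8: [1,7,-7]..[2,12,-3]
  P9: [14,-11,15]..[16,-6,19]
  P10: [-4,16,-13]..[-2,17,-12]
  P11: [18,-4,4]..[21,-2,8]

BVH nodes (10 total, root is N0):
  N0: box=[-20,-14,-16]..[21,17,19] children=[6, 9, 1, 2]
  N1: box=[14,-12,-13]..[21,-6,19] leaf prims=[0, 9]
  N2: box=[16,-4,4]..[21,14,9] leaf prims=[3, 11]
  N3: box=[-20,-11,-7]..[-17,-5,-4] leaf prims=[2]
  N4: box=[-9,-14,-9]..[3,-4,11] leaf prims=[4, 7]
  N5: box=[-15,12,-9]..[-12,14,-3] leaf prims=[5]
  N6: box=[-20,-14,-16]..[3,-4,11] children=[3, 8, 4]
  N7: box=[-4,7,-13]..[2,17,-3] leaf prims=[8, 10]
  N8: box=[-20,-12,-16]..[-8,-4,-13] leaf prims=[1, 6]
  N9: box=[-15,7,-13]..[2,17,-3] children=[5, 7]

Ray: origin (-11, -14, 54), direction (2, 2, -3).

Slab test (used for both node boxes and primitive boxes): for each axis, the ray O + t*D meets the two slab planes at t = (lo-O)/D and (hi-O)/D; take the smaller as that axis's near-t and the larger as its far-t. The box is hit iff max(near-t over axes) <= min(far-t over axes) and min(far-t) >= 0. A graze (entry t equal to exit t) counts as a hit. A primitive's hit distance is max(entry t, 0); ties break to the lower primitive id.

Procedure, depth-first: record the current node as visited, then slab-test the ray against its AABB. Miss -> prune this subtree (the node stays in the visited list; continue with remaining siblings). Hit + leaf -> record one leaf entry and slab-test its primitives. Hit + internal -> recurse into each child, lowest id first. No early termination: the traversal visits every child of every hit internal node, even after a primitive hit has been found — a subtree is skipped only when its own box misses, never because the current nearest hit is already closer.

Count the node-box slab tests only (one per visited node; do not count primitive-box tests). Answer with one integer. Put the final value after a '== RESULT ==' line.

Walk:
N0 x:[-9/2,16] y:[0,31/2] z:[35/3,70/3] -> hit [35/3,31/2], descend [1, 2, 6, 9]
  N1 x:[25/2,16] y:[1,4] z:[35/3,67/3] -> miss, prune
  N2 x:[27/2,16] y:[5,14] z:[15,50/3] -> miss, prune
  N6 x:[-9/2,7] y:[0,5] z:[43/3,70/3] -> miss, prune
  N9 x:[-2,13/2] y:[21/2,31/2] z:[19,67/3] -> miss, prune

order=[0, 1, 2, 6, 9]  |boxes|=5  |leaves|=0  hit=miss

== RESULT ==
5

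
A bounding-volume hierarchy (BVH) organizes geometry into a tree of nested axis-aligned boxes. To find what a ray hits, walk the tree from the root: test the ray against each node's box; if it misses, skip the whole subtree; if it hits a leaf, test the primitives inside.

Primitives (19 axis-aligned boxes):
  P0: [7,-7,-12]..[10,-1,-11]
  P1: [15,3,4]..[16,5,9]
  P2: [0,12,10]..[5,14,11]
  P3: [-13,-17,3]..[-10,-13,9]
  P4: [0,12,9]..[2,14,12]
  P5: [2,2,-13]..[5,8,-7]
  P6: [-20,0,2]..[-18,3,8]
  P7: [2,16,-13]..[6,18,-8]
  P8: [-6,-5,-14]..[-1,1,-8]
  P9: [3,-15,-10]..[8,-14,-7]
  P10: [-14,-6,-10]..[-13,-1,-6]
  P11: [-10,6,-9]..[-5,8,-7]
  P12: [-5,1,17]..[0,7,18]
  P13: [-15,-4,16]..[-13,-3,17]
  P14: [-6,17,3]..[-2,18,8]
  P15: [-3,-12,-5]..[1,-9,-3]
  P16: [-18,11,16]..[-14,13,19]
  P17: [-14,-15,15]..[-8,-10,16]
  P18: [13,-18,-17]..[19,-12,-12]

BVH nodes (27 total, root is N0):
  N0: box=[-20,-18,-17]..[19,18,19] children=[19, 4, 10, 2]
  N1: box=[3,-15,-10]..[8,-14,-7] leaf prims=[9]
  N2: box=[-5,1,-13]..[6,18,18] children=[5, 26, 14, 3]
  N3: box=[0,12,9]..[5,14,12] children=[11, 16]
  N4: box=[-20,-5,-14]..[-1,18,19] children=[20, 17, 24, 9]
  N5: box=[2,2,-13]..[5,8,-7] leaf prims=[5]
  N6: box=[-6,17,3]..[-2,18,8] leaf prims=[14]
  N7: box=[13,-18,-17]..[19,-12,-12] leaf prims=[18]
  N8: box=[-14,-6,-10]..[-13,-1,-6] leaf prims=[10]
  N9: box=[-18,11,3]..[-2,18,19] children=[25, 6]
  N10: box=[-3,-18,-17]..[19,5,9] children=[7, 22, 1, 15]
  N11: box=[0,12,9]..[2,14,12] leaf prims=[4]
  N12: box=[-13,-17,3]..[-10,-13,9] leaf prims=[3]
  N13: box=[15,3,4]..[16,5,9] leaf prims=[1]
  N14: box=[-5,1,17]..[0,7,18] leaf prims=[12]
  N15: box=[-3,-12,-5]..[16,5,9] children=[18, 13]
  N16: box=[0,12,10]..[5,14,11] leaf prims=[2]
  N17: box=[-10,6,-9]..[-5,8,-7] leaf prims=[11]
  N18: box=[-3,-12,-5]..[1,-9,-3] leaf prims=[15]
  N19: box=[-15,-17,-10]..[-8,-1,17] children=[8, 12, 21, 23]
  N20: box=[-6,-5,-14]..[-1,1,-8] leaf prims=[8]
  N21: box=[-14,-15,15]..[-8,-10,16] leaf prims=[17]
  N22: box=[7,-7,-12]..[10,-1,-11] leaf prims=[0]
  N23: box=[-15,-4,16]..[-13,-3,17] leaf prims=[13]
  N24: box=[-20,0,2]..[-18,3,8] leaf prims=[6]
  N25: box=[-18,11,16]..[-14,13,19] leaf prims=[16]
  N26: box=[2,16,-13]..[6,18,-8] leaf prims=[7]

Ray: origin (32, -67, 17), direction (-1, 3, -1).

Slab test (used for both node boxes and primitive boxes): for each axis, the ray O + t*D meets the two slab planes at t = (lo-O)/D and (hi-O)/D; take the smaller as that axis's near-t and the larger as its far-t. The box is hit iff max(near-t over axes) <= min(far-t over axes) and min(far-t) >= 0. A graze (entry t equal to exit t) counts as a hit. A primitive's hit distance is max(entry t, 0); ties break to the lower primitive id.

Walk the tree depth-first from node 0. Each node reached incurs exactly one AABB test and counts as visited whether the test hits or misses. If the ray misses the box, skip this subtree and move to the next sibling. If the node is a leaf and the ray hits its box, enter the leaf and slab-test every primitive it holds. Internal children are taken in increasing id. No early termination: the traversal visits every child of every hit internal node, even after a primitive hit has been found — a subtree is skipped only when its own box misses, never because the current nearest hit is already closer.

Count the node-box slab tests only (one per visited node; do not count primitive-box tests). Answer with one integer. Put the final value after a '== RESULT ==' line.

Traverse from the root:
N0 x:[13,52] y:[49/3,85/3] z:[-2,34] -> hit [49/3,85/3], descend [2, 4, 10, 19]
  N2 x:[26,37] y:[68/3,85/3] z:[-1,30] -> hit [26,85/3], descend [3, 5, 14, 26]
    N3 x:[27,32] y:[79/3,27] z:[5,8] -> miss, prune
    N5 x:[27,30] y:[23,25] z:[24,30] -> miss, prune
    N14 x:[32,37] y:[68/3,74/3] z:[-1,0] -> miss, prune
    N26 x:[26,30] y:[83/3,85/3] z:[25,30] -> hit [83/3,85/3] leaf, test {P7@t=83/3}
  N4 x:[33,52] y:[62/3,85/3] z:[-2,31] -> miss, prune
  N10 x:[13,35] y:[49/3,24] z:[8,34] -> hit [49/3,24], descend [1, 7, 15, 22]
    N1 x:[24,29] y:[52/3,53/3] z:[24,27] -> miss, prune
    N7 x:[13,19] y:[49/3,55/3] z:[29,34] -> miss, prune
    N15 x:[16,35] y:[55/3,24] z:[8,22] -> hit [55/3,22], descend [13, 18]
      N13 x:[16,17] y:[70/3,24] z:[8,13] -> miss, prune
      N18 x:[31,35] y:[55/3,58/3] z:[20,22] -> miss, prune
    N22 x:[22,25] y:[20,22] z:[28,29] -> miss, prune
  N19 x:[40,47] y:[50/3,22] z:[0,27] -> miss, prune

order=[0, 2, 3, 5, 14, 26, 4, 10, 1, 7, 15, 13, 18, 22, 19]  |boxes|=15  |leaves|=1  hit=P7

== RESULT ==
15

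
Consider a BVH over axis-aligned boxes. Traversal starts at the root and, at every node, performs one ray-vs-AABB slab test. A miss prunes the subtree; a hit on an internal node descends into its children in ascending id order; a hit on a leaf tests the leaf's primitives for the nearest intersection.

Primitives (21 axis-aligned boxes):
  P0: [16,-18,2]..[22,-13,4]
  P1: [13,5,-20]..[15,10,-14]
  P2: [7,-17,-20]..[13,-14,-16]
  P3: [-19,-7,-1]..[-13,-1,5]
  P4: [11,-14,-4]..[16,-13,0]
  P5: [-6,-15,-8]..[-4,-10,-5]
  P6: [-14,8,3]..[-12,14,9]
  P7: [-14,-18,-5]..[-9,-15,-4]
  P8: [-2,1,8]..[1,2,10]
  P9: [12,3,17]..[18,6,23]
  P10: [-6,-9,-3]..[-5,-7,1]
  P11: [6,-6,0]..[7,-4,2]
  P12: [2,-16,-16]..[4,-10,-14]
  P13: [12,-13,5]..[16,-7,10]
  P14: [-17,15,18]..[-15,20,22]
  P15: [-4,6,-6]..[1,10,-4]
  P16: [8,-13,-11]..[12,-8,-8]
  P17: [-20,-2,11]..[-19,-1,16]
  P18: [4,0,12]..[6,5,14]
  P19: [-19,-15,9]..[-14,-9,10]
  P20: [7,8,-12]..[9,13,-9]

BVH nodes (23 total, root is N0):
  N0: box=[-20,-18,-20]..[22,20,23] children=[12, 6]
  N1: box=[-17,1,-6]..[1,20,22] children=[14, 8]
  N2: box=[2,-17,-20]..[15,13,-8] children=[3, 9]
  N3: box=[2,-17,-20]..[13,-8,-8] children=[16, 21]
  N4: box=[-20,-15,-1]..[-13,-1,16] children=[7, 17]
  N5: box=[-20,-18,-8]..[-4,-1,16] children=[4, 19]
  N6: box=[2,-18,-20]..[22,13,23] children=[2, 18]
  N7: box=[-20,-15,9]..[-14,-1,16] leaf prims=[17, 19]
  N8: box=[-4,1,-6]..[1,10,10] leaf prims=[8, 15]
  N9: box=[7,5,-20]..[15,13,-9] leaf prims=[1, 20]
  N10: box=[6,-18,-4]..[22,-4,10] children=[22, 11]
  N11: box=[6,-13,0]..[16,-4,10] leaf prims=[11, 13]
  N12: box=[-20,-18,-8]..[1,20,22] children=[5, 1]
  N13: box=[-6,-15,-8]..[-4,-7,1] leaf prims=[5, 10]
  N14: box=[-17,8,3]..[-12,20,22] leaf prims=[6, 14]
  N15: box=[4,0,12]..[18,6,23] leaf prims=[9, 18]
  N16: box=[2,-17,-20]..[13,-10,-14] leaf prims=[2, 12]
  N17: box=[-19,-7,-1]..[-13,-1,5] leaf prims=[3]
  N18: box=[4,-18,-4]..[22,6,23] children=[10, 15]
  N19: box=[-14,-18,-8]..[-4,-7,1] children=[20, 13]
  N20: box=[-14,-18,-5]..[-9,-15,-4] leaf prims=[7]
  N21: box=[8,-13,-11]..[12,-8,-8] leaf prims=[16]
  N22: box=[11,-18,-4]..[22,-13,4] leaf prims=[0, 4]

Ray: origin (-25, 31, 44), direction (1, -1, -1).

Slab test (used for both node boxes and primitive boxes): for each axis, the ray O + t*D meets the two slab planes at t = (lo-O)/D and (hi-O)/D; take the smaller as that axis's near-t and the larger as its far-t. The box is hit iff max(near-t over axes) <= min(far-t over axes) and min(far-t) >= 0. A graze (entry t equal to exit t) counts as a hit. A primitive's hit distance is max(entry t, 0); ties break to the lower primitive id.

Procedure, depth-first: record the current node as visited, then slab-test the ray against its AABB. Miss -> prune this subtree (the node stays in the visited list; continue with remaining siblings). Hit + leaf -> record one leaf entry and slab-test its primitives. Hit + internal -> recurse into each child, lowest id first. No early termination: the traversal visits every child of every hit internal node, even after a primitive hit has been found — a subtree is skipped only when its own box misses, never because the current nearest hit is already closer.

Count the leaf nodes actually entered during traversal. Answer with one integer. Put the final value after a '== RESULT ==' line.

Traverse from the root:
N0 x:[5,47] y:[11,49] z:[21,64] -> hit [21,47], descend [6, 12]
  N6 x:[27,47] y:[18,49] z:[21,64] -> hit [27,47], descend [2, 18]
    N2 x:[27,40] y:[18,48] z:[52,64] -> miss, prune
    N18 x:[29,47] y:[25,49] z:[21,48] -> hit [29,47], descend [10, 15]
      N10 x:[31,47] y:[35,49] z:[34,48] -> hit [35,47], descend [11, 22]
        N11 x:[31,41] y:[35,44] z:[34,44] -> hit [35,41] leaf, test {P11(miss), P13@t=38}
        N22 x:[36,47] y:[44,49] z:[40,48] -> hit [44,47] leaf, test {P0(miss), P4(miss)}
      N15 x:[29,43] y:[25,31] z:[21,32] -> hit [29,31] leaf, test {P9(miss), P18@t=30}
  N12 x:[5,26] y:[11,49] z:[22,52] -> hit [22,26], descend [1, 5]
    N1 x:[8,26] y:[11,30] z:[22,50] -> hit [22,26], descend [8, 14]
      N8 x:[21,26] y:[21,30] z:[34,50] -> miss, prune
      N14 x:[8,13] y:[11,23] z:[22,41] -> miss, prune
    N5 x:[5,21] y:[32,49] z:[28,52] -> miss, prune

Summary -> nodes [0, 6, 2, 18, 10, 11, 22, 15, 12, 1, 8, 14, 5]; box-tests=13; leaf-entries=3; first=P18

== RESULT ==
3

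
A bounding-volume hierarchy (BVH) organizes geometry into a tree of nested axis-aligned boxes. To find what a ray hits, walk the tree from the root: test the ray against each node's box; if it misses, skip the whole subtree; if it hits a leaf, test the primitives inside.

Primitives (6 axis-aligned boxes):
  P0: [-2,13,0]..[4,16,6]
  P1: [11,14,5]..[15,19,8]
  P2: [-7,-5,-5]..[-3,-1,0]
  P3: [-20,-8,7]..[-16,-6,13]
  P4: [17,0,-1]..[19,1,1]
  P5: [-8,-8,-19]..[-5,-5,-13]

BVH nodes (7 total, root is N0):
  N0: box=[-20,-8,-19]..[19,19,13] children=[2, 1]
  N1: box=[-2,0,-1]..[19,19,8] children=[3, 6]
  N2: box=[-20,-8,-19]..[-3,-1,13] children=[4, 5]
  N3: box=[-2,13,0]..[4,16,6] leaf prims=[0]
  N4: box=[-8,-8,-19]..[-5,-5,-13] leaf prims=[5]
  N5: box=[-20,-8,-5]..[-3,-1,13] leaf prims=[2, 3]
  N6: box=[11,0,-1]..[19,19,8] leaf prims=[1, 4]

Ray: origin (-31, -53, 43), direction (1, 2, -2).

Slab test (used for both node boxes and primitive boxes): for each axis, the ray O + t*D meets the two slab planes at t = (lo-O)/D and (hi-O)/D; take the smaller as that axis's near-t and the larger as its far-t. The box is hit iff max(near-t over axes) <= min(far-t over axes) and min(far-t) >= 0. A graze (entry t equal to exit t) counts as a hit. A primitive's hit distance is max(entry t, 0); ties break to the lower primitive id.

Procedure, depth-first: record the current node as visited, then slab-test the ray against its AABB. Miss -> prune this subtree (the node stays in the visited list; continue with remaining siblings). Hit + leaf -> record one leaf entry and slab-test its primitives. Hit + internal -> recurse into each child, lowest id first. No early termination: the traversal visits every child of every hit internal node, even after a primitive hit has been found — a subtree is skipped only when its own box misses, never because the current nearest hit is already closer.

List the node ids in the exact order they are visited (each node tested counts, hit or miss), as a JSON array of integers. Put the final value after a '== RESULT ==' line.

Traverse from the root:
N0 x:[11,50] y:[45/2,36] z:[15,31] -> hit [45/2,31], descend [1, 2]
  N1 x:[29,50] y:[53/2,36] z:[35/2,22] -> miss, prune
  N2 x:[11,28] y:[45/2,26] z:[15,31] -> hit [45/2,26], descend [4, 5]
    N4 x:[23,26] y:[45/2,24] z:[28,31] -> miss, prune
    N5 x:[11,28] y:[45/2,26] z:[15,24] -> hit [45/2,24] leaf, test {P2@t=24, P3(miss)}

order=[0, 1, 2, 4, 5]  |boxes|=5  |leaves|=1  hit=P2

== RESULT ==
[0, 1, 2, 4, 5]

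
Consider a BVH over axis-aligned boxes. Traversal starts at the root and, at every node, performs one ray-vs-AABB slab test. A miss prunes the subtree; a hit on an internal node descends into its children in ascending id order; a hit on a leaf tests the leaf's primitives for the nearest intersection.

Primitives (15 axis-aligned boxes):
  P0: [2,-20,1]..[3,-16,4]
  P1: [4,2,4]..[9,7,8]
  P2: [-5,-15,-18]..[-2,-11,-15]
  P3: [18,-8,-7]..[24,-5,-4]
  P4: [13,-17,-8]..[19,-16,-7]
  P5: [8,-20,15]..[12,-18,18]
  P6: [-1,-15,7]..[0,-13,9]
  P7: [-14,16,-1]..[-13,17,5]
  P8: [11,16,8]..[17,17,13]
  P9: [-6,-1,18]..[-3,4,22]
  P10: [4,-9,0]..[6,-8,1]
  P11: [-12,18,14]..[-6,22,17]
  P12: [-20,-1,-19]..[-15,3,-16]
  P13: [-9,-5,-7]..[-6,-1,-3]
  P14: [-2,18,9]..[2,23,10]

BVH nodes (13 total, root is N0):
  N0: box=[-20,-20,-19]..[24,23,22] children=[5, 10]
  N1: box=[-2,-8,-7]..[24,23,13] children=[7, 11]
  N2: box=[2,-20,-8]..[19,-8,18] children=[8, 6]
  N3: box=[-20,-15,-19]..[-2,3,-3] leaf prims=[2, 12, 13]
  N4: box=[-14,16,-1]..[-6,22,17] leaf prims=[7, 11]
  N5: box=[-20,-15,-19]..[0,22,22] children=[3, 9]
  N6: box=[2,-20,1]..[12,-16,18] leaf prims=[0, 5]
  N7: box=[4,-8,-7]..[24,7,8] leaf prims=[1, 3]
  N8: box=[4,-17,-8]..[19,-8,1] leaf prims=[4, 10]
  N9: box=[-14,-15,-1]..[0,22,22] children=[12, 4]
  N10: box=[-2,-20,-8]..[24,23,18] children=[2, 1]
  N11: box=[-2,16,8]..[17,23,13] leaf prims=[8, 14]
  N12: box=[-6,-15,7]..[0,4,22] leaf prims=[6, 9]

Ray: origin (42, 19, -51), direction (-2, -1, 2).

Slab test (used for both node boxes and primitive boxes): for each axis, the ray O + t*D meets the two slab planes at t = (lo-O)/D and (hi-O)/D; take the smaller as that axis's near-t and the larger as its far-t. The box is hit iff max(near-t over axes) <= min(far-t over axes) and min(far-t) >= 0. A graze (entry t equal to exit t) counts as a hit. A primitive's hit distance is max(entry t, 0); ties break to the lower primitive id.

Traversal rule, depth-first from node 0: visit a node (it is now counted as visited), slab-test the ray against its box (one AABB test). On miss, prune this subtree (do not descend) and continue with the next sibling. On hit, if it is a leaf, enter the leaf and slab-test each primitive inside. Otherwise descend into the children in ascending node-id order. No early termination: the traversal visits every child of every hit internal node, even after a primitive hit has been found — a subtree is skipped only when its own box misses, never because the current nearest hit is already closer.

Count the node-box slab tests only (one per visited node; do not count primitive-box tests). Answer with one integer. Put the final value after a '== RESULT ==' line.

Walk:
N0 x:[9,31] y:[-4,39] z:[16,73/2] -> hit [16,31], descend [5, 10]
  N5 x:[21,31] y:[-3,34] z:[16,73/2] -> hit [21,31], descend [3, 9]
    N3 x:[22,31] y:[16,34] z:[16,24] -> hit [22,24] leaf, test {P2(miss), P12(miss), P13@t=24}
    N9 x:[21,28] y:[-3,34] z:[25,73/2] -> hit [25,28], descend [4, 12]
      N4 x:[24,28] y:[-3,3] z:[25,34] -> miss, prune
      N12 x:[21,24] y:[15,34] z:[29,73/2] -> miss, prune
  N10 x:[9,22] y:[-4,39] z:[43/2,69/2] -> hit [43/2,22], descend [1, 2]
    N1 x:[9,22] y:[-4,27] z:[22,32] -> hit [22,22], descend [7, 11]
      N7 x:[9,19] y:[12,27] z:[22,59/2] -> miss, prune
      N11 x:[25/2,22] y:[-4,3] z:[59/2,32] -> miss, prune
    N2 x:[23/2,20] y:[27,39] z:[43/2,69/2] -> miss, prune

order=[0, 5, 3, 9, 4, 12, 10, 1, 7, 11, 2]  |boxes|=11  |leaves|=1  hit=P13

== RESULT ==
11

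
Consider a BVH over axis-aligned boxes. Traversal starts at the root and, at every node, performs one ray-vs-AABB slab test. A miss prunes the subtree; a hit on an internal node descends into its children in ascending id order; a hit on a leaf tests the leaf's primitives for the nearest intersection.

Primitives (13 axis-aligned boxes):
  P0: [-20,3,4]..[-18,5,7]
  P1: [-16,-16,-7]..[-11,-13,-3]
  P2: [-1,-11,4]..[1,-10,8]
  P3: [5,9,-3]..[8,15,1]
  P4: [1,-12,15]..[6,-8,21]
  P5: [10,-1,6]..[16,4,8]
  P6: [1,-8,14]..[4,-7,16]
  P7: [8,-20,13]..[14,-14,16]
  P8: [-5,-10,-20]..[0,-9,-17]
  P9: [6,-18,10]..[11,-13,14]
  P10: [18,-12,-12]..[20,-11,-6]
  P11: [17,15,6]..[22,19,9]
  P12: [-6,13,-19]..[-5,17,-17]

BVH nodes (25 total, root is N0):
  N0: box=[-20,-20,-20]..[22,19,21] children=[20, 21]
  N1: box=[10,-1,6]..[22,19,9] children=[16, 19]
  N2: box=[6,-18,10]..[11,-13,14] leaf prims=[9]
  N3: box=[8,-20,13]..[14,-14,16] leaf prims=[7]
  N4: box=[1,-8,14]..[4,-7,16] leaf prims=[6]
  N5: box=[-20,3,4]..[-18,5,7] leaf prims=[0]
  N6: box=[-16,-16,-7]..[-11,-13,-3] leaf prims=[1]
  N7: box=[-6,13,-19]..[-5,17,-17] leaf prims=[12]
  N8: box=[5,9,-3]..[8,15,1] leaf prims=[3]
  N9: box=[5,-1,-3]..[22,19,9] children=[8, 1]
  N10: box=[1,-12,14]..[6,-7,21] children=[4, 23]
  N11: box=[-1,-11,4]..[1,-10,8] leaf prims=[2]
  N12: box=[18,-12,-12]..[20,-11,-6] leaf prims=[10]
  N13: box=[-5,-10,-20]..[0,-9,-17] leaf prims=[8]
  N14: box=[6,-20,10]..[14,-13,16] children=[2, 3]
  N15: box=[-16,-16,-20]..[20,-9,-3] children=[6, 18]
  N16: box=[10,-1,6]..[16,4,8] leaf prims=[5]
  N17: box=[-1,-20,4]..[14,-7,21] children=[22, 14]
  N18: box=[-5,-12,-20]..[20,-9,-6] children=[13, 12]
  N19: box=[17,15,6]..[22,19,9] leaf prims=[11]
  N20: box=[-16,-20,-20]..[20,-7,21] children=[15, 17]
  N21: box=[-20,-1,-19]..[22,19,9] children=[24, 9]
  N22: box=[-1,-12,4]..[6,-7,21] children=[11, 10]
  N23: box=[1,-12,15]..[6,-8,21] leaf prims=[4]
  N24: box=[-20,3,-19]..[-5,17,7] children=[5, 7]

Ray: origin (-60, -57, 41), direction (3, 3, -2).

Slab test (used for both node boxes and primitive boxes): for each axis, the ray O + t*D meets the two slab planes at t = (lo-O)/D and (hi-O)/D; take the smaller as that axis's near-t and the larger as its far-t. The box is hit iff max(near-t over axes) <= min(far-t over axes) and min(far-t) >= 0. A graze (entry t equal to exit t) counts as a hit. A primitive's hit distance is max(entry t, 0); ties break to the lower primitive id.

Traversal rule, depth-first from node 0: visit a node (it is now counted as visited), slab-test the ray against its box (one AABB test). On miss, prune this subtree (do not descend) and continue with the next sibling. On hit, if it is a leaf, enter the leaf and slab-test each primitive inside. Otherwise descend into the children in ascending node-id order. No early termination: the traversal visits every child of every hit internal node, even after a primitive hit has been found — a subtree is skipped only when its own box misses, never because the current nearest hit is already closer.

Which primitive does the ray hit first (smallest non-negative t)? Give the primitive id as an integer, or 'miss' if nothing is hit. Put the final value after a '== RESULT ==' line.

Traverse from the root:
N0 x:[40/3,82/3] y:[37/3,76/3] z:[10,61/2] -> hit [40/3,76/3], descend [20, 21]
  N20 x:[44/3,80/3] y:[37/3,50/3] z:[10,61/2] -> hit [44/3,50/3], descend [15, 17]
    N15 x:[44/3,80/3] y:[41/3,16] z:[22,61/2] -> miss, prune
    N17 x:[59/3,74/3] y:[37/3,50/3] z:[10,37/2] -> miss, prune
  N21 x:[40/3,82/3] y:[56/3,76/3] z:[16,30] -> hit [56/3,76/3], descend [9, 24]
    N9 x:[65/3,82/3] y:[56/3,76/3] z:[16,22] -> hit [65/3,22], descend [1, 8]
      N1 x:[70/3,82/3] y:[56/3,76/3] z:[16,35/2] -> miss, prune
      N8 x:[65/3,68/3] y:[22,24] z:[20,22] -> hit [22,22] leaf, test {P3@t=22}
    N24 x:[40/3,55/3] y:[20,74/3] z:[17,30] -> miss, prune

Visited [0, 20, 15, 17, 21, 9, 1, 8, 24]. Tests: 9 box, 1 leaf. Nearest: P3.

== RESULT ==
3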